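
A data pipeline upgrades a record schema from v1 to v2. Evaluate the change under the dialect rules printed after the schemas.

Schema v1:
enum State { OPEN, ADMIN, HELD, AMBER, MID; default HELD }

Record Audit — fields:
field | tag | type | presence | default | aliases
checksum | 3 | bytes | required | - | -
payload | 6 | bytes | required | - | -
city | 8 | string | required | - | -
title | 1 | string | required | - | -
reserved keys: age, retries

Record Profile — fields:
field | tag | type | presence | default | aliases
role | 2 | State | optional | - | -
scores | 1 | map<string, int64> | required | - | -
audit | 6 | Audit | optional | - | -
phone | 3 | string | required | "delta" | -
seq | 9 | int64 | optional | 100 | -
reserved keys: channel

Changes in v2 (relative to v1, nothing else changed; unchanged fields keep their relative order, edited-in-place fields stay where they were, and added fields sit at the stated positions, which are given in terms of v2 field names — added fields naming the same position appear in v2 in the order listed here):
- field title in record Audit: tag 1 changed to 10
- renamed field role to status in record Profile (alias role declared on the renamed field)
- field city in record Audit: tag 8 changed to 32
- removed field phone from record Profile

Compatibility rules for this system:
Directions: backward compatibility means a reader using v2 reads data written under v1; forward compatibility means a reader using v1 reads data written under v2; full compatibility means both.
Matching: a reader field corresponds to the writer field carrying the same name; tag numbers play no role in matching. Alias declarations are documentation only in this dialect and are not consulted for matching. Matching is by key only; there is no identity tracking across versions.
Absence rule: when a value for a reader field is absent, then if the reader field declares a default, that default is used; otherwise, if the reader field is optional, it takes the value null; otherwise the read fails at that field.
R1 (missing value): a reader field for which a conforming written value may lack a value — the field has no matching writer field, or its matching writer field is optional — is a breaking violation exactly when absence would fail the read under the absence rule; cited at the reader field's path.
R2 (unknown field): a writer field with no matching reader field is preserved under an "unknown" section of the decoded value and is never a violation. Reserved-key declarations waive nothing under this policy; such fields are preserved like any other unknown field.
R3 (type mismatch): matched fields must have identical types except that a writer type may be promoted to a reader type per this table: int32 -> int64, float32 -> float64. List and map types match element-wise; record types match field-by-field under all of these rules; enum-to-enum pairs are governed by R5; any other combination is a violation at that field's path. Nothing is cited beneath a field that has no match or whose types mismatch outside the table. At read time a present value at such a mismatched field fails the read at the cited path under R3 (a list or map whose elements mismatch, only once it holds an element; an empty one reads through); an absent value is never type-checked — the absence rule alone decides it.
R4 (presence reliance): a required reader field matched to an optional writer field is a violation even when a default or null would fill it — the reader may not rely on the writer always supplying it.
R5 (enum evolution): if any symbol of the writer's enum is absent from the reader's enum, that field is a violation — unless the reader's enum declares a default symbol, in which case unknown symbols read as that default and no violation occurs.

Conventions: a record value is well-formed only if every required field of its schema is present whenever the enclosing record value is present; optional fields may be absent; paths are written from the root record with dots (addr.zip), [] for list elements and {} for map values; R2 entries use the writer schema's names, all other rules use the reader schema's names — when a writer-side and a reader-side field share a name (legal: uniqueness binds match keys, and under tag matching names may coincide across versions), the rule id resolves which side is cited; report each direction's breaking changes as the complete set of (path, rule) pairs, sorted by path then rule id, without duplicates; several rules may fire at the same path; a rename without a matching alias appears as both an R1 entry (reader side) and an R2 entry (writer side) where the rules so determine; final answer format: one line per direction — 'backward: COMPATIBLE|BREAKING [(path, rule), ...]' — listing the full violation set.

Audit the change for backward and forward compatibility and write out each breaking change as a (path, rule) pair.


backward: COMPATIBLE []; forward: COMPATIBLE []

arrows below run writer -> reader for Profile
backward pass over Profile, reader schema v2, writer schema v1:
  status: no writer match
  writer required, map<string, int64> -> map<string, int64>: reader scores maps from writer scores
  writer optional, Audit -> Audit: reader audit maps from writer audit
  writer optional, int64 -> int64: reader seq maps from writer seq
  writer field role has no reader counterpart
  writer field phone has no reader counterpart
  writer required, bytes -> bytes: reader audit.checksum maps from writer audit.checksum
  writer required, bytes -> bytes: reader audit.payload maps from writer audit.payload
  writer required, string -> string: reader audit.city maps from writer audit.city
  writer required, string -> string: reader audit.title maps from writer audit.title
  => no violations; backward on Profile: COMPATIBLE
forward pass over Profile, reader schema v1, writer schema v2:
  role: no writer match
  writer required, map<string, int64> -> map<string, int64>: reader scores maps from writer scores
  writer optional, Audit -> Audit: reader audit maps from writer audit
  phone: no writer match
  writer optional, int64 -> int64: reader seq maps from writer seq
  writer field status has no reader counterpart
  writer required, bytes -> bytes: reader audit.checksum maps from writer audit.checksum
  writer required, bytes -> bytes: reader audit.payload maps from writer audit.payload
  writer required, string -> string: reader audit.city maps from writer audit.city
  writer required, string -> string: reader audit.title maps from writer audit.title
  => no violations; forward on Profile: COMPATIBLE


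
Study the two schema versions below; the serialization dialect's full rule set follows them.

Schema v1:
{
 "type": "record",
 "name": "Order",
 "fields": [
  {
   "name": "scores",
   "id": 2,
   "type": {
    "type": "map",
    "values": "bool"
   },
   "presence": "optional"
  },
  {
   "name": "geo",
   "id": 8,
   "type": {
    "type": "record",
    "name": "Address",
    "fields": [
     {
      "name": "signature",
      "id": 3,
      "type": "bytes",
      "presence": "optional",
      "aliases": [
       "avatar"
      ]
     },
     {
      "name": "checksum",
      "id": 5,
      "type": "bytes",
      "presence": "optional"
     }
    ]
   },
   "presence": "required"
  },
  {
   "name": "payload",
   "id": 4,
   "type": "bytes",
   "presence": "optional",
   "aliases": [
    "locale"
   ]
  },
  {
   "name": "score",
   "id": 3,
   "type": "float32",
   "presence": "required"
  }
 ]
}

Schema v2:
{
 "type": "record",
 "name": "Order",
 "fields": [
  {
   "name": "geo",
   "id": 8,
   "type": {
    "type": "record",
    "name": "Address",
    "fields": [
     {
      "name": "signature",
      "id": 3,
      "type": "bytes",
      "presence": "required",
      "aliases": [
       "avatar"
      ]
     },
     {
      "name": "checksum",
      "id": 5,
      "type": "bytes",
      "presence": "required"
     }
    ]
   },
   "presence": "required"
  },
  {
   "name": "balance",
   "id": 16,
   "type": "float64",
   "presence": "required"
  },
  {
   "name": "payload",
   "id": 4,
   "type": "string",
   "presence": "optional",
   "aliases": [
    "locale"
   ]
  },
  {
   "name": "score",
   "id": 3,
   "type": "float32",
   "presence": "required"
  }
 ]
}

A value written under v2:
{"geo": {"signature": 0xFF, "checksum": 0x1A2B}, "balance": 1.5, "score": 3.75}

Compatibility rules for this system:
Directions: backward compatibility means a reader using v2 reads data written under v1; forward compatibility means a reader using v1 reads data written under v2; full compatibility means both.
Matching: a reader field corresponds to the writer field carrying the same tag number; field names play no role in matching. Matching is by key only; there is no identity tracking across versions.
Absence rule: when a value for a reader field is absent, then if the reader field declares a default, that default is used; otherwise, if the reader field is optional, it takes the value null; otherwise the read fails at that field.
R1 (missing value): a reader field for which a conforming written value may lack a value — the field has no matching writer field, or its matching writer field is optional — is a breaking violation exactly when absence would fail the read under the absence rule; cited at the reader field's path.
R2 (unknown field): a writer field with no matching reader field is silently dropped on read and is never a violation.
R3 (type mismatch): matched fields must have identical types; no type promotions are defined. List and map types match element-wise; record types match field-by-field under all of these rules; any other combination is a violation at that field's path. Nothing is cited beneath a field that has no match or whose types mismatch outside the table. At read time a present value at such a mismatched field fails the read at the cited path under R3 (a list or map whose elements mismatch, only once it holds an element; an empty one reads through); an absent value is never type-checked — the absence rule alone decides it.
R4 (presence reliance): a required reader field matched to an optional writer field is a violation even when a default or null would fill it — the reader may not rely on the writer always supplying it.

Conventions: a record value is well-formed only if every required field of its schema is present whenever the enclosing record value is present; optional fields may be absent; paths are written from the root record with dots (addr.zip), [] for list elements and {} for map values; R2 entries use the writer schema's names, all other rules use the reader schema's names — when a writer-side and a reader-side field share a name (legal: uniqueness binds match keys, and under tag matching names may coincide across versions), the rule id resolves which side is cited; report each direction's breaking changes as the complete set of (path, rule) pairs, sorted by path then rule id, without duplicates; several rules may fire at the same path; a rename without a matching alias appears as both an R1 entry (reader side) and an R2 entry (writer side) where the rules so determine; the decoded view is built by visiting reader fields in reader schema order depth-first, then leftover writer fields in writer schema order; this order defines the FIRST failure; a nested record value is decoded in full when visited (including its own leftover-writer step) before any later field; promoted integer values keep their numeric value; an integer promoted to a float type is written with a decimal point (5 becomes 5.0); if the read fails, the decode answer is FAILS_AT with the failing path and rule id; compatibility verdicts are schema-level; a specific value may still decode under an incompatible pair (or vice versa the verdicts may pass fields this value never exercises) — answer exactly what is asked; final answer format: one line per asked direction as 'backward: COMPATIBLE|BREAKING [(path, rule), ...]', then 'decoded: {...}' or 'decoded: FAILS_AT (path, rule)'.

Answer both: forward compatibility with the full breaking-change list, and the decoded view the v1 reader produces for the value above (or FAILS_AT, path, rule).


arrows below run writer -> reader for Order
forward pass over Order, reader schema v1, writer schema v2:
  scores: no writer-side match
  geo <- geo (Address -> Address, writer required)
  payload <- payload (string -> bytes, writer optional)
  score <- score (float32 -> float32, writer required)
  balance (writer side), unknown to reader
  geo.signature <- geo.signature (bytes -> bytes, writer required)
  geo.checksum <- geo.checksum (bytes -> bytes, writer required)
  violation R3 at payload
  => forward verdict for Order: BREAKING, 1 violation(s)
decode (reader v1):
  scores := null (not supplied -> null)
  geo.signature := 0xFF
  geo.checksum := 0x1A2B
  payload := null (not supplied -> null)
  score := 3.75
  writer balance: unmatched, discarded
  => decoded: {"scores": null, "geo": {"signature": 0xFF, "checksum": 0x1A2B}, "payload": null, "score": 3.75}
remaining Order differences; none change what is asked:
  added field balance to record Order: required float64, tag 16 (in v2 it sits immediately before payload) -> matters only for Order's backward compatibility — outside the asked direction
  field checksum in record Address: optional changed to required -> matters only for Order's backward compatibility — outside the asked direction
  field signature in record Address: optional changed to required -> matters only for Order's backward compatibility — outside the asked direction
  removed field scores from record Order -> no rule fires on it in Order's dialect; the asked verdict holds

forward: BREAKING [(payload, R3)]; decoded: {"scores": null, "geo": {"signature": 0xFF, "checksum": 0x1A2B}, "payload": null, "score": 3.75}


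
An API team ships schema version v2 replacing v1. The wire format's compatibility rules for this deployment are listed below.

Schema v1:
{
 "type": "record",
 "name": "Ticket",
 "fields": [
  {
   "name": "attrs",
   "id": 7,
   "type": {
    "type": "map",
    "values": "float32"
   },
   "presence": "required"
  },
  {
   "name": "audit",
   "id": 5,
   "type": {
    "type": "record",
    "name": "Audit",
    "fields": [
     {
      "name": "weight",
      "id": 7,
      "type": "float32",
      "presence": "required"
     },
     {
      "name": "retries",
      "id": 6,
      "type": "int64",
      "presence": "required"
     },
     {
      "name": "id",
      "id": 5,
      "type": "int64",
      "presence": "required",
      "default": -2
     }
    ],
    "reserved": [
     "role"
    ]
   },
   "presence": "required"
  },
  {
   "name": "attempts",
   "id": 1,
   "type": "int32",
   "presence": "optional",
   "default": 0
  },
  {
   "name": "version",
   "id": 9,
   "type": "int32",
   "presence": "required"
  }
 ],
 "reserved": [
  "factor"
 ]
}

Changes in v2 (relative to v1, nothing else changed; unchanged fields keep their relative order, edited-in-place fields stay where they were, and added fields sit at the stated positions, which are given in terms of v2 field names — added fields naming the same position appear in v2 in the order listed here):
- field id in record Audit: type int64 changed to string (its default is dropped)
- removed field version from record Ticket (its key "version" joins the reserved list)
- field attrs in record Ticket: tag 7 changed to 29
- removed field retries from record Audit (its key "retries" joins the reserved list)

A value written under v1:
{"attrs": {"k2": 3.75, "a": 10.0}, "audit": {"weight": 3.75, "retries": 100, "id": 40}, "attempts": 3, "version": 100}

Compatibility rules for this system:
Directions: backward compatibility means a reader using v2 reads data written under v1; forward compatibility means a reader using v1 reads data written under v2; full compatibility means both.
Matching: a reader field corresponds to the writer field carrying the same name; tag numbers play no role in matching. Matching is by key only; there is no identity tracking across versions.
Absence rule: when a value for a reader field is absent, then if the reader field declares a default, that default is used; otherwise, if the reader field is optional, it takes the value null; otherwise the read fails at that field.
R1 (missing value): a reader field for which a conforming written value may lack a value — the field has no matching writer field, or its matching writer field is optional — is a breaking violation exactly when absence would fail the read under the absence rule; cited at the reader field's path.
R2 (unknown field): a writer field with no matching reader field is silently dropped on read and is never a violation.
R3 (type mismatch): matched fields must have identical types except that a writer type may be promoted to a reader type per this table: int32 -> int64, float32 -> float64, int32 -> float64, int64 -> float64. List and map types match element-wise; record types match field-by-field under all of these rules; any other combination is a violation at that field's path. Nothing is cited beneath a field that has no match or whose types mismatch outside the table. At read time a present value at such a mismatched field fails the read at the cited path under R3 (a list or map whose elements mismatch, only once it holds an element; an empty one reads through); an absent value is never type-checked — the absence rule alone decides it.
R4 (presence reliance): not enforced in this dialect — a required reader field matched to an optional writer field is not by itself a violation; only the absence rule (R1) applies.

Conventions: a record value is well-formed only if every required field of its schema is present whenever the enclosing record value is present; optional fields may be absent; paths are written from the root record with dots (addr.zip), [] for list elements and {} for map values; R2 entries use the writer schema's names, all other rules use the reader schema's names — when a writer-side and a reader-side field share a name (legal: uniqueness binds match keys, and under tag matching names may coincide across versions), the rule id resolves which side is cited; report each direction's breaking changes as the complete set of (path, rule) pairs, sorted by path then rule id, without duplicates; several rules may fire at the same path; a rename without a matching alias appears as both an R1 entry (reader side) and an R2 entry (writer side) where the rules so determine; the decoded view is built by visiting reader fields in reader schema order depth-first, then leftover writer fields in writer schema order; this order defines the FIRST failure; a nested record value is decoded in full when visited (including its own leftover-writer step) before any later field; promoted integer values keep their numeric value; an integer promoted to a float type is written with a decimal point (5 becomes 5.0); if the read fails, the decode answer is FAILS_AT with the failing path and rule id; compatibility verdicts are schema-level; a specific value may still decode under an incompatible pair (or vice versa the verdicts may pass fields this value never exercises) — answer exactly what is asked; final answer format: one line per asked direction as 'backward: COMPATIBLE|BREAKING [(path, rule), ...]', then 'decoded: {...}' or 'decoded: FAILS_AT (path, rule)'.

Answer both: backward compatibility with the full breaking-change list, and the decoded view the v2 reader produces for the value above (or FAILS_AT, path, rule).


backward: BREAKING [(audit.id, R3)]; decoded: FAILS_AT (audit.id, R3)

the writer's type comes first in each Ticket pair
backward for Ticket (reader v2, writer v1):
  attrs: map<string, float32> -> map<string, float32>, writer required; from attrs
  audit: Audit -> Audit, writer required; from audit
  attempts: int32 -> int32, writer optional; from attempts
  leftover writer field: version
  audit.weight: float32 -> float32, writer required; from audit.weight
  audit.id: int64 -> string, writer required; from audit.id
  leftover writer field: audit.retries
  R3 fires at audit.id
  backward on Ticket therefore BREAKING (1)
migrating the Ticket value to v2:
  attrs := {"k2": 3.75, "a": 10.0}
  audit.weight := 3.75
  read fails at audit.id under R3
  => FAILS_AT (audit.id, R3)
ruling out the remaining Ticket differences:
  removed field version from record Ticket (its key "version" joins the reserved list) -> fires only in the forward direction of Ticket, which is not asked here
  field attrs in record Ticket: tag 7 changed to 29 -> inert for the asked Ticket verdict: nothing fires
  removed field retries from record Audit (its key "retries" joins the reserved list) -> fires only in the forward direction of Ticket, which is not asked here


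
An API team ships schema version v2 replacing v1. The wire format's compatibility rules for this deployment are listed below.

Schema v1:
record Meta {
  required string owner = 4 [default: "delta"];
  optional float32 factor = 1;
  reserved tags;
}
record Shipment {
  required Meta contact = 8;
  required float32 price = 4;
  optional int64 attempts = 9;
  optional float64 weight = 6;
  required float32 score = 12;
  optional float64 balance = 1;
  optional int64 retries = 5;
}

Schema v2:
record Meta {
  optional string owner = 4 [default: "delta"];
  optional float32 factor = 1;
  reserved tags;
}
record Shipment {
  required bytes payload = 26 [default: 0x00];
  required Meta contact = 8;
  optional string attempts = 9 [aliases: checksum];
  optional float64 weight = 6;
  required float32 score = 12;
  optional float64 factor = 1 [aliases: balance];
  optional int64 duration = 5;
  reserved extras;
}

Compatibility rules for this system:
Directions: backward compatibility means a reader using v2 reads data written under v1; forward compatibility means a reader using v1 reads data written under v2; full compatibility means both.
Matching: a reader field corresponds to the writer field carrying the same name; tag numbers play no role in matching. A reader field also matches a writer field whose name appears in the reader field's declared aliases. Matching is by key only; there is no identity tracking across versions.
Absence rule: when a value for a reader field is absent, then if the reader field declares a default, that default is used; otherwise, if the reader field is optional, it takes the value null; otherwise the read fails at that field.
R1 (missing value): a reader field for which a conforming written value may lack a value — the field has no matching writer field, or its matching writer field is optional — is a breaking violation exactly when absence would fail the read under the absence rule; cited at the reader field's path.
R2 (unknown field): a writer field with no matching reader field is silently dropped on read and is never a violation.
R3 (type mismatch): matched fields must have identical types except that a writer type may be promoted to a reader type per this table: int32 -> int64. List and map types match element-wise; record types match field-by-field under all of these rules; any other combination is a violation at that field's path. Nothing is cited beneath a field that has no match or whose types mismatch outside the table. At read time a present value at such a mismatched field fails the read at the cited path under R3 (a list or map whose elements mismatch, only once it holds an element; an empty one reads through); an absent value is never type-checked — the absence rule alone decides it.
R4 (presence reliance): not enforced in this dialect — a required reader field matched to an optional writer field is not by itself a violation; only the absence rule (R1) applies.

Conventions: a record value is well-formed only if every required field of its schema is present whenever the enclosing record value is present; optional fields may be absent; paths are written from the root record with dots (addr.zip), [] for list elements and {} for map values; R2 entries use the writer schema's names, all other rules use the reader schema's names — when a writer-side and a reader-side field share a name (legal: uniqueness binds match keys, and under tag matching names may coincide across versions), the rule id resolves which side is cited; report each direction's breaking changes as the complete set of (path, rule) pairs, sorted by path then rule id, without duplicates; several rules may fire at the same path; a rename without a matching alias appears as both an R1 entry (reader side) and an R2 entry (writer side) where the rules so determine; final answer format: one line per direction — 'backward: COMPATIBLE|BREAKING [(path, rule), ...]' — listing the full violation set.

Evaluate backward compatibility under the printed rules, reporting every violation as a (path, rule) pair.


backward: BREAKING [(attempts, R3)]

in Shipment below, arrows point writer -> reader
backward pass over Shipment, reader schema v2, writer schema v1:
  payload: no writer match
  Meta -> Meta, writer required: contact aligns to contact
  int64 -> string, writer optional: attempts aligns to attempts
  float64 -> float64, writer optional: weight aligns to weight
  float32 -> float32, writer required: score aligns to score
  float64 -> float64, writer optional: factor aligns to balance
  duration: no writer match
  writer field price has no reader counterpart
  writer field retries has no reader counterpart
  string -> string, writer required: contact.owner aligns to contact.owner
  float32 -> float32, writer optional: contact.factor aligns to contact.factor
  violation R3 at attempts
  backward on Shipment therefore BREAKING (1)
diffs on Shipment not affecting the asked answer:
  renamed field retries to duration in record Shipment -> triggers nothing under Shipment's printed rules — same verdict
  added field payload to record Shipment: required bytes, tag 26, default 0x00 (in v2 it sits immediately before contact) -> triggers nothing under Shipment's printed rules — same verdict
  field owner in record Meta: required changed to optional -> triggers nothing under Shipment's printed rules — same verdict
  renamed field balance to factor in record Shipment (alias balance declared on the renamed field) -> triggers nothing under Shipment's printed rules — same verdict
  removed field price from record Shipment -> affects forward compatibility only, which is not asked


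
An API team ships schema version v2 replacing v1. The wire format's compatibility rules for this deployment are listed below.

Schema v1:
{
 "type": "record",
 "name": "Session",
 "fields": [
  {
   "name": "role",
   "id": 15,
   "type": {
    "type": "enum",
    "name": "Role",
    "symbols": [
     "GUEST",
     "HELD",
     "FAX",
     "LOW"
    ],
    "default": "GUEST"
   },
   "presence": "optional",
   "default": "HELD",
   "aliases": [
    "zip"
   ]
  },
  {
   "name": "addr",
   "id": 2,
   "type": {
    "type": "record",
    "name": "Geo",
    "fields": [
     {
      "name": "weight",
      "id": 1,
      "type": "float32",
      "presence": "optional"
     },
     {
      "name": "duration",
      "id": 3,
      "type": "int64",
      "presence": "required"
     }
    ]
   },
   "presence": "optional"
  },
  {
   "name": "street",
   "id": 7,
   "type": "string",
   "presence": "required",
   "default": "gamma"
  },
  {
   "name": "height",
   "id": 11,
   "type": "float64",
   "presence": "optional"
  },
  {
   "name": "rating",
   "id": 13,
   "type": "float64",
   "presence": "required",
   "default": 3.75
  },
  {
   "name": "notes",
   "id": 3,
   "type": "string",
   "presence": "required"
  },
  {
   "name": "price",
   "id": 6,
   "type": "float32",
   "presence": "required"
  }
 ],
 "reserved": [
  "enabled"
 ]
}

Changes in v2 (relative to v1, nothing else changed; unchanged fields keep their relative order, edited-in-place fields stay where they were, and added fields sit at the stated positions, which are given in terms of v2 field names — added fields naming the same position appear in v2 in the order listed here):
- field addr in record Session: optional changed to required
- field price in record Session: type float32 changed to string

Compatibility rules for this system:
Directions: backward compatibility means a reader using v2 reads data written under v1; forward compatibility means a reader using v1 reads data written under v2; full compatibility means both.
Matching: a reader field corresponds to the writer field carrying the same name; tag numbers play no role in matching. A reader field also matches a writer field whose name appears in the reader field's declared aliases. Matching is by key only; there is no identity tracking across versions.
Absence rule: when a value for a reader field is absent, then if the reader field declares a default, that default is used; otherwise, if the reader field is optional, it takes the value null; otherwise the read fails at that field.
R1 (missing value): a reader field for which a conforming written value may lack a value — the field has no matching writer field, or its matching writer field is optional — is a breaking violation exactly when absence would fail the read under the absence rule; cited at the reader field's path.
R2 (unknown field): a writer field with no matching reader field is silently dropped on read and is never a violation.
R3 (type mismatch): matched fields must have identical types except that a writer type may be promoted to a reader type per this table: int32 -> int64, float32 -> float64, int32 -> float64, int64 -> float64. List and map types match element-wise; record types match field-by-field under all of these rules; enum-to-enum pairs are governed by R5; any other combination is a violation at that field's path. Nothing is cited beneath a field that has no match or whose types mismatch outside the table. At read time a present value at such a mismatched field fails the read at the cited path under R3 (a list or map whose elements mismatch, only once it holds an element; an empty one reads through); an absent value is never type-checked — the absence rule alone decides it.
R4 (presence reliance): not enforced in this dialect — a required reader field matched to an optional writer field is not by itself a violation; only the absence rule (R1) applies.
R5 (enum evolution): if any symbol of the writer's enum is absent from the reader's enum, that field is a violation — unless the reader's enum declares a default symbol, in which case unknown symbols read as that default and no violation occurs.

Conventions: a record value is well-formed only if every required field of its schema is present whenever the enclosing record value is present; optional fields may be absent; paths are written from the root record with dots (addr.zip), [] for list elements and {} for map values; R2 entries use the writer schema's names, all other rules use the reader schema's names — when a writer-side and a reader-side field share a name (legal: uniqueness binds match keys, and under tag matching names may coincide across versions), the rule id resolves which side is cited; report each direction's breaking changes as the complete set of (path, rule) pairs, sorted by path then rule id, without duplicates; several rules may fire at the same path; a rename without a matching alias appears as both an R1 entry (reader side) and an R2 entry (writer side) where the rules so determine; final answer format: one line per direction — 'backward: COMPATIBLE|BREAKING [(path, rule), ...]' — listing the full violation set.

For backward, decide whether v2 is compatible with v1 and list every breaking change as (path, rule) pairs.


the writer's type comes first in each Session pair
backward pass over Session, reader schema v2, writer schema v1:
  role <- role (Role -> Role, writer optional)
  addr <- addr (Geo -> Geo, writer optional)
  street <- street (string -> string, writer required)
  height <- height (float64 -> float64, writer optional)
  rating <- rating (float64 -> float64, writer required)
  notes <- notes (string -> string, writer required)
  price <- price (float32 -> string, writer required)
  addr.weight <- addr.weight (float32 -> float32, writer optional)
  addr.duration <- addr.duration (int64 -> int64, writer required)
  rule R1 violated at addr
  rule R3 violated at price
  => backward: BREAKING (2)

backward: BREAKING [(addr, R1), (price, R3)]


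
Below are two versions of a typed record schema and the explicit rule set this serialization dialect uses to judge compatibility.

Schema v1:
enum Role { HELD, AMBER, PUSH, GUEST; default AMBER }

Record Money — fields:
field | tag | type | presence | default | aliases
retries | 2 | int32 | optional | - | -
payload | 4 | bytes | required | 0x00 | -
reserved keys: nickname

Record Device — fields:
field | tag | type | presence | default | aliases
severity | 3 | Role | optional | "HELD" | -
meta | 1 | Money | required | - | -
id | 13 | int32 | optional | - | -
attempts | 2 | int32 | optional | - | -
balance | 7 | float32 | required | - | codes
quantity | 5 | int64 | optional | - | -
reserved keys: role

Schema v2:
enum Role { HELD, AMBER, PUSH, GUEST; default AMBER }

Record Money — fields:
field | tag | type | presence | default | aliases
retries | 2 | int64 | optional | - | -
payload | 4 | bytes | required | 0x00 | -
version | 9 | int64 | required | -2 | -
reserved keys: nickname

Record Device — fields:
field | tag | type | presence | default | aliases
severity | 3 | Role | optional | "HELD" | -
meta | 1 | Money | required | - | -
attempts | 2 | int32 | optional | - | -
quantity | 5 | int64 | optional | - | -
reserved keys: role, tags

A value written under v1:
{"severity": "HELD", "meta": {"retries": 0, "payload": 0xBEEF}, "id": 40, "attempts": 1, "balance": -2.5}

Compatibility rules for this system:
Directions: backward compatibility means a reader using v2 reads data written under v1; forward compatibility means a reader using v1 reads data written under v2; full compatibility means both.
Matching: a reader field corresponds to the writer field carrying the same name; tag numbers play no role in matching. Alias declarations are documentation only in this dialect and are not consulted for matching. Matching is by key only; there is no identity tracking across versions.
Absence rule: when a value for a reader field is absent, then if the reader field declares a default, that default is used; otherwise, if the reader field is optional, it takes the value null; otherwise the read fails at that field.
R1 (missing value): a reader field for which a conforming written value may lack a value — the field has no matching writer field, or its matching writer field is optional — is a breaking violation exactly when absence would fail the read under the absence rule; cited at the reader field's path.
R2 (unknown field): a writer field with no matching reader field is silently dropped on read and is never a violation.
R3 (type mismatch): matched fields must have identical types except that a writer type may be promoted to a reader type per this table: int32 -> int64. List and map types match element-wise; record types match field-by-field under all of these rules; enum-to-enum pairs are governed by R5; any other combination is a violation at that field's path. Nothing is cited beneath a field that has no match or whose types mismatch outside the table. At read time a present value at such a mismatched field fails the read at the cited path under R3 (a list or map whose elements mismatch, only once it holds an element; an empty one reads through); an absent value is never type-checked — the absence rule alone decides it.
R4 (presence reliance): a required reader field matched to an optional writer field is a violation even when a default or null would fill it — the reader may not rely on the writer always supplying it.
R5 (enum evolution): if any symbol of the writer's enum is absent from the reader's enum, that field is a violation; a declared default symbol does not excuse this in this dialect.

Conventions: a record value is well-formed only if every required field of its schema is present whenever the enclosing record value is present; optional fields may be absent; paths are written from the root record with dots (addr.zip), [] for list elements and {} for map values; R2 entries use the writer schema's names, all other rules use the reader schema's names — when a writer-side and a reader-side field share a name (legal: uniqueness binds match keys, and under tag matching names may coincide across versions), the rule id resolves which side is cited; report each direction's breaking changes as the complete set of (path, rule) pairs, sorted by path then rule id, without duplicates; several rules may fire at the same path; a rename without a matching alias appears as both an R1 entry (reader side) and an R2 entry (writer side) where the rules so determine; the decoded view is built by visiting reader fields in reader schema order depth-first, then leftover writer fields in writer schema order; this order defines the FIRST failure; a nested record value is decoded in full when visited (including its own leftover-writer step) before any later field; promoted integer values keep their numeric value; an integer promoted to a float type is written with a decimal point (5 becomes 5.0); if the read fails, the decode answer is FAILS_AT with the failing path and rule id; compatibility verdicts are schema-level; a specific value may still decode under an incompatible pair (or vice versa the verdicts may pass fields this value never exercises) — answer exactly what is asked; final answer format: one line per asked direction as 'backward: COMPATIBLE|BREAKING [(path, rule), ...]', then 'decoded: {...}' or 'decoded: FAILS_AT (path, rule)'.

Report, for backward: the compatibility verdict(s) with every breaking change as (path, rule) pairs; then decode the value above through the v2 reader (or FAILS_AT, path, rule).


backward: COMPATIBLE []; decoded: {"severity": "HELD", "meta": {"retries": 0, "payload": 0xBEEF, "version": -2}, "attempts": 1, "quantity": null}

arrows below run writer -> reader for Device
backward analysis of Device with v2 as reader and v1 as writer:
  severity <- severity (Role -> Role, writer optional)
  meta <- meta (Money -> Money, writer required)
  attempts <- attempts (int32 -> int32, writer optional)
  quantity <- quantity (int64 -> int64, writer optional)
  writer id: unknown to reader
  writer balance: unknown to reader
  meta.retries <- meta.retries (int32 -> int64, writer optional)
  meta.payload <- meta.payload (bytes -> bytes, writer required)
  meta.version: no writer-side match
  => backward: COMPATIBLE
decoding the Device value with the v2 reader:
  severity := "HELD"
  meta.retries := 0 (int32 -> int64)
  meta.payload := 0xBEEF
  meta.version := -2 (no value, default fills)
  attempts := 1
  quantity := null (not supplied -> null)
  writer id: unmatched, discarded
  writer balance: unmatched, discarded
  => decoded: {"severity": "HELD", "meta": {"retries": 0, "payload": 0xBEEF, "version": -2}, "attempts": 1, "quantity": null}
checking off the Device differences that do not matter here:
  field retries in record Money: type int32 changed to int64 -> its effect on Device is confined to the forward direction, not asked


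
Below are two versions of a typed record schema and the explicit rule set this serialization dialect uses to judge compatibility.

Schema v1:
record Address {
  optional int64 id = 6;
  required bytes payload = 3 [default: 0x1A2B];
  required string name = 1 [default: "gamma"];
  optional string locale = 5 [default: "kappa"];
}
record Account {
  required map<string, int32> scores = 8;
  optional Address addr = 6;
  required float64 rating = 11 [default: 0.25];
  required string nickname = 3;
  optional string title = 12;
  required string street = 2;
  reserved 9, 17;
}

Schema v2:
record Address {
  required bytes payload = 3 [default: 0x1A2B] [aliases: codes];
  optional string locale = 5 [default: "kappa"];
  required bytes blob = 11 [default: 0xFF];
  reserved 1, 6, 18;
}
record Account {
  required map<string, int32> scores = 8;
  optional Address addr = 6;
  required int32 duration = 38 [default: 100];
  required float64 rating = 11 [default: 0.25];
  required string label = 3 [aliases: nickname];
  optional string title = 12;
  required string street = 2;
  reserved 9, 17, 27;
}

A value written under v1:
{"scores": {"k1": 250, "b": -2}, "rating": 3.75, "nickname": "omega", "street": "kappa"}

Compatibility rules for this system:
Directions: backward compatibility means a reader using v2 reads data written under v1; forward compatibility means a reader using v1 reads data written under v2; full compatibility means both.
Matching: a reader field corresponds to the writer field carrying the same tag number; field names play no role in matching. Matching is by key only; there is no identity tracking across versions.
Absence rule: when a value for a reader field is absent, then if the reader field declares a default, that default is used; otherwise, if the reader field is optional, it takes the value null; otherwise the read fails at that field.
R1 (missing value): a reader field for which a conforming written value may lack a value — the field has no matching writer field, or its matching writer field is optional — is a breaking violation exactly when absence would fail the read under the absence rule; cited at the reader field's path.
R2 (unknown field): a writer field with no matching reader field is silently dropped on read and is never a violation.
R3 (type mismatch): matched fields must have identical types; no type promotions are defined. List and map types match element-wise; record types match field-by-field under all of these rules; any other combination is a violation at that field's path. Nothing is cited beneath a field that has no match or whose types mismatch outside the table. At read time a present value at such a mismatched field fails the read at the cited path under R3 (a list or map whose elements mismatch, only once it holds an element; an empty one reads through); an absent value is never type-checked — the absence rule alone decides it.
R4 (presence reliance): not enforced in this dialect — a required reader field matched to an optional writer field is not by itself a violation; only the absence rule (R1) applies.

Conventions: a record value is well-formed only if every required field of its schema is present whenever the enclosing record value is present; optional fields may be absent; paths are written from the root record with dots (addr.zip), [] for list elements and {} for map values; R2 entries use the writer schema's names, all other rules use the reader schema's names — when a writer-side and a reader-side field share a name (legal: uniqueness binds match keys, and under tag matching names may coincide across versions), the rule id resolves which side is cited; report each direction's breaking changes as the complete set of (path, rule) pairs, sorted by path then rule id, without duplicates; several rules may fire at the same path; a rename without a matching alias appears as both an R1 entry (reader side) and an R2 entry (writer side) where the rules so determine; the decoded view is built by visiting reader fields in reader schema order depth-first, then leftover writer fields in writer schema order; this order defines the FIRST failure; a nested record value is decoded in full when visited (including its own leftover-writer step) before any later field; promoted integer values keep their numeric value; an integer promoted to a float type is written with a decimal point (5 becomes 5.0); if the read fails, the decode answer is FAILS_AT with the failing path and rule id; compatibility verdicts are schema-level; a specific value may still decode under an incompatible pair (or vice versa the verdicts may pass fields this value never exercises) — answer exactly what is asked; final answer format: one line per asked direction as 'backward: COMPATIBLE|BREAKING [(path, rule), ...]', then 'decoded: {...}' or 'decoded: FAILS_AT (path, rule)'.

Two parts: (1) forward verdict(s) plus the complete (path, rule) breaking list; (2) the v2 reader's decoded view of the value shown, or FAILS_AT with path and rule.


in Account below, arrows point writer -> reader
forward for Account (reader v1, writer v2):
  scores: paired with writer scores (map<string, int32> -> map<string, int32>; writer required)
  addr: paired with writer addr (Address -> Address; writer optional)
  rating: paired with writer rating (float64 -> float64; writer required)
  nickname: paired with writer label (string -> string; writer required)
  title: paired with writer title (string -> string; writer optional)
  street: paired with writer street (string -> string; writer required)
  leftover writer field: duration
  addr.id has no writer counterpart
  addr.payload: paired with writer addr.payload (bytes -> bytes; writer required)
  addr.name has no writer counterpart
  addr.locale: paired with writer addr.locale (string -> string; writer optional)
  leftover writer field: addr.blob
  => forward verdict for Account: COMPATIBLE, no violations
decode (reader v2):
  scores := {"k1": 250, "b": -2}
  addr := null (absent, optional -> null)
  duration := 100 (absent -> default)
  rating := 3.75
  label := "omega" (from writer nickname)
  title := null (absent, optional -> null)
  street := "kappa"
  => decoded: {"scores": {"k1": 250, "b": -2}, "addr": null, "duration": 100, "rating": 3.75, "label": "omega", "title": null, "street": "kappa"}
remaining Account differences; none change what is asked:
  removed field name from record Address (its key 1 joins the reserved list) -> no rule fires on it in Account's dialect; the asked verdict holds
  added field blob to record Address: required bytes, tag 11, default 0xFF (in v2 it sits last) -> no rule fires on it in Account's dialect; the asked verdict holds
  removed field id from record Address (its key 6 joins the reserved list) -> no rule fires on it in Account's dialect; the asked verdict holds

forward: COMPATIBLE []; decoded: {"scores": {"k1": 250, "b": -2}, "addr": null, "duration": 100, "rating": 3.75, "label": "omega", "title": null, "street": "kappa"}
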